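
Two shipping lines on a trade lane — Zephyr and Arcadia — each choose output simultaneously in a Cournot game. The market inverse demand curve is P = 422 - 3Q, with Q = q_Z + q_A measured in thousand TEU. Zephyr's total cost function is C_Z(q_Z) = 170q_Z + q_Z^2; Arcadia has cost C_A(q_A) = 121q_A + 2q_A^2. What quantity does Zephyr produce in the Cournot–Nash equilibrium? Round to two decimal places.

Zephyr's profit: π_Z = (422 - 3Q)q_Z - (170q_Z + q_Z²). Setting ∂π_Z/∂q_Z = 0: 252 - 8q_Z - 3(q_A) = 0.
Arcadia's first-order condition: 301 - 10q_A - 3(q_Z) = 0.
Best responses: q_Z = (252 - 3q_A)/8, q_A = (301 - 3q_Z)/10.
Substituting one into the other gives q_Z = 1617/71 and q_A = 1652/71.

22.77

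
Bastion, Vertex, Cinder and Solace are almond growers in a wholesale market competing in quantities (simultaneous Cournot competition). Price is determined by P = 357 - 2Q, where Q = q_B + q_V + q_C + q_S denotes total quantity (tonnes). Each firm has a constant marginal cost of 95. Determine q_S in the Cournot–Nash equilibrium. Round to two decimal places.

A representative firm's profit is π_i = q_i(357 - 2Q) - 95q_i.
Setting ∂π_i/∂q_i = 0 with rivals' quantities fixed: 262 - 4q_i - 2·Σ_{j≠i} q_j = 0.
With identical firms every q_j equals q_i, so Σ_{j≠i} q_j = 3q_i and 262 = 10q_i, giving q_i = 131/5.

26.20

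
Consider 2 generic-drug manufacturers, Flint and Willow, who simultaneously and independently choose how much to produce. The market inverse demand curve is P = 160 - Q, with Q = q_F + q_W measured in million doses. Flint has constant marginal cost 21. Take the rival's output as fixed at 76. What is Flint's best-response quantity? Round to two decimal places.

With the rival's output fixed at 76, Flint's profit is π_F = (160 - 76 - q_F)q_F - (21q_F) = (84 - q_F)q_F - (21q_F).
∂π_F/∂q_F = 63 - 2q_F = 0, so q_F = 63/2.

31.50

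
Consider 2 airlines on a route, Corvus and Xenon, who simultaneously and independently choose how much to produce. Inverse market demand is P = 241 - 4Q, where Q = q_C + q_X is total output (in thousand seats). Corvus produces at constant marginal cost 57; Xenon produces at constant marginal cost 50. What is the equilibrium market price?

116

Corvus's profit: π_C = (241 - 4Q)q_C - (57q_C). Setting ∂π_C/∂q_C = 0: 184 - 8q_C - 4(q_X) = 0.
Xenon's first-order condition: 191 - 8q_X - 4(q_C) = 0.
So q_C = (184 - 4q_X)/8 and q_X = (191 - 4q_C)/8.
Substituting one into the other gives q_C = 59/4 and q_X = 33/2.
Total output Q = 125/4, so price P = 241 - 4·(125/4) = 116.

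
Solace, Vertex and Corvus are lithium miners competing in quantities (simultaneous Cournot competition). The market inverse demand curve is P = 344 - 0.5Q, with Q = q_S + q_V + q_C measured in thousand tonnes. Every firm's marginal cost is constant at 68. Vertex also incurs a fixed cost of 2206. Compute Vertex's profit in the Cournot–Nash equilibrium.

Each firm earns π_i = (344 - 0.5Q)q_i - 68q_i.
Setting ∂π_i/∂q_i = 0 with rivals' quantities fixed: 276 - q_i - (1/2)·Σ_{j≠i} q_j = 0.
With identical firms every q_j equals q_i, so Σ_{j≠i} q_j = 2q_i and 276 = 2q_i, giving q_i = 138.
Price P = 344 - (1/2)·414 = 137.
Vertex's profit: (137 - 68)·138 - 2206 = 7316.

7316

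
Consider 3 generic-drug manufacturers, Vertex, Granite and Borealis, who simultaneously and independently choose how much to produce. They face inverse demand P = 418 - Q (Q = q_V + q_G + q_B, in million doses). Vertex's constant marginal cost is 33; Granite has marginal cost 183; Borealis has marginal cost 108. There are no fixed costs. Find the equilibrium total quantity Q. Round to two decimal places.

232.50

Vertex's profit: π_V = (418 - Q)q_V - (33q_V). Setting ∂π_V/∂q_V = 0: 385 - 2q_V - (q_G + q_B) = 0.
Granite's profit: π_G = (418 - Q)q_G - (183q_G). Setting ∂π_G/∂q_G = 0: 235 - 2q_G - (q_V + q_B) = 0.
Borealis's profit: π_B = (418 - Q)q_B - (108q_B). Setting ∂π_B/∂q_B = 0: 310 - 2q_B - (q_V + q_G) = 0.
Summing all 3 equations gives 930 − 4Q = 0, hence Q = 465/2.
Back-substituting: q_V = (385 − 465/2) = 305/2, q_G = (235 − 465/2) = 5/2, q_B = (310 − 465/2) = 155/2.
Total output Q = 305/2 + 5/2 + 155/2 = 465/2.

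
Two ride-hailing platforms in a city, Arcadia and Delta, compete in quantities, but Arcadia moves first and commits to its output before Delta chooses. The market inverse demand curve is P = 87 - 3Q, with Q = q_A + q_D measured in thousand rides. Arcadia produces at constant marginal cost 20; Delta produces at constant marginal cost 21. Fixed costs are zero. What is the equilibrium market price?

37

Solve by backward induction. Given q_A, the follower Delta maximises π_D = (87 - 3q_A - 3q_D)q_D - 21q_D.
Setting the follower's marginal profit to zero, 66 - 3q_A - 6q_D = 0, i.e. q_D = (66 - 3q_A)/6.
Arcadia substitutes q_D(q_A) into its own profit: π_A = q_A(87 - 3q_A - (66 - 3q_A)/2) - 20q_A = (54 - (3/2)q_A)q_A - 20q_A.
Maximising: ∂π_A/∂q_A = 34 - 3q_A = 0, giving q_A = 34/3.
Then q_D = (66 - 3·(34/3))/6 = 16/3.
Total output Q = 50/3, so price P = 87 - 3·(50/3) = 37.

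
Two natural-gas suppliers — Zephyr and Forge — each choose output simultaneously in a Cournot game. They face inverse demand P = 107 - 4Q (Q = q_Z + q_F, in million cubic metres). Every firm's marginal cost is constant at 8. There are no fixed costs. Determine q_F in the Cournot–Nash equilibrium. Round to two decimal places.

8.25

A representative firm's profit is π_i = q_i(107 - 4Q) - 8q_i.
First-order condition (treating rivals' output as given): 99 - 8q_i - 4q_j = 0.
By symmetry each firm produces the same amount; substituting q_j = q_i yields q_i = 99/12 = 33/4.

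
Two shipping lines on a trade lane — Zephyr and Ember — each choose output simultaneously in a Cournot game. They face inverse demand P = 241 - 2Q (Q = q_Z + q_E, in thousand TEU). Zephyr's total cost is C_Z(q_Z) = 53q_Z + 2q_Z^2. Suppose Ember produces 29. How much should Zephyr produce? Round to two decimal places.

With the rival's output fixed at 29, Zephyr's profit is π_Z = (241 - 2·29 - 2q_Z)q_Z - (53q_Z + 2q_Z²) = (183 - 2q_Z)q_Z - (53q_Z + 2q_Z²).
∂π_Z/∂q_Z = 130 - 8q_Z = 0, so q_Z = 65/4.

16.25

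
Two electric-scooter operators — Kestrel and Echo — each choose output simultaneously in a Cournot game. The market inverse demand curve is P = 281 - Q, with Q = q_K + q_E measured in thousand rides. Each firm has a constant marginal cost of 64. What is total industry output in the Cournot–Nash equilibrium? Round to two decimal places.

144.67

Each firm earns π_i = (281 - Q)q_i - 64q_i.
Setting ∂π_i/∂q_i = 0 with rivals' quantities fixed: 217 - 2q_i - q_j = 0.
With identical firms every q_j equals q_i, so q_j = q_i and 217 = 3q_i, giving q_i = 217/3.
Total output Q = 217/3 + 217/3 = 434/3.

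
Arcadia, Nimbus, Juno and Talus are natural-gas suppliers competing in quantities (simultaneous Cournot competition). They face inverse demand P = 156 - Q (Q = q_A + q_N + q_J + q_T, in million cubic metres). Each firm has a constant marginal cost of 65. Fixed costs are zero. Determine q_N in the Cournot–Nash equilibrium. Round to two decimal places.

18.20

A representative firm's profit is π_i = q_i(156 - Q) - 65q_i.
First-order condition (treating rivals' output as given): 91 - 2q_i - Σ_{j≠i} q_j = 0.
With identical firms every q_j equals q_i, so Σ_{j≠i} q_j = 3q_i and 91 = 5q_i, giving q_i = 91/5.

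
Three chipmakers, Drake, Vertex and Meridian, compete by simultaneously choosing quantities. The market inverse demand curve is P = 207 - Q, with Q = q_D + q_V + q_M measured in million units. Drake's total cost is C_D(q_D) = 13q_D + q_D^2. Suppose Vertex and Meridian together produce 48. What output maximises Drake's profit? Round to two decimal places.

36.50

With rivals' combined output fixed at 48, Drake's profit is π_D = (207 - 48 - q_D)q_D - (13q_D + q_D²) = (159 - q_D)q_D - (13q_D + q_D²).
∂π_D/∂q_D = 146 - 4q_D = 0, so q_D = 73/2.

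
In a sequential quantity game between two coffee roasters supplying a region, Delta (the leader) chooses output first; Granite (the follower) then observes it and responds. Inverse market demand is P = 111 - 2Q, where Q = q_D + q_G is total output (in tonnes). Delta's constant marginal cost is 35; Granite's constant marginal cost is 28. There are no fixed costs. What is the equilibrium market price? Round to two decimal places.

52.25

Solve by backward induction. Given q_D, the follower Granite maximises π_G = (111 - 2q_D - 2q_G)q_G - 28q_G.
Follower FOC: 83 - 2q_D - 4q_G = 0, so q_G(q_D) = (83 - 2q_D)/4.
Delta substitutes q_G(q_D) into its own profit: π_D = q_D(111 - 2q_D - (83 - 2q_D)/2) - 35q_D = (139/2 - q_D)q_D - 35q_D.
Maximising: ∂π_D/∂q_D = 69/2 - 2q_D = 0, giving q_D = 69/4.
Then q_G = (83 - 2·(69/4))/4 = 97/8.
Total output Q = 235/8, so price P = 111 - 2·(235/8) = 209/4.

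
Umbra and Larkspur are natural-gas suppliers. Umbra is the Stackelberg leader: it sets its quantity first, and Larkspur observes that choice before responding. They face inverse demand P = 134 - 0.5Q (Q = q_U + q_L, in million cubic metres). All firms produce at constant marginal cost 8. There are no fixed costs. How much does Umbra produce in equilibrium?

Solve by backward induction. Given q_U, the follower Larkspur maximises π_L = (134 - (1/2)q_U - (1/2)q_L)q_L - 8q_L.
Follower FOC: 126 - (1/2)q_U - q_L = 0, so q_L(q_U) = (126 - (1/2)q_U).
Umbra substitutes q_L(q_U) into its own profit: π_U = q_U(134 - (1/2)q_U - (126 - (1/2)q_U)/2) - 8q_U = (71 - (1/4)q_U)q_U - 8q_U.
Maximising: ∂π_U/∂q_U = 63 - (1/2)q_U = 0, giving q_U = 126.
Then q_L = (126 - (1/2)·126) = 63.

126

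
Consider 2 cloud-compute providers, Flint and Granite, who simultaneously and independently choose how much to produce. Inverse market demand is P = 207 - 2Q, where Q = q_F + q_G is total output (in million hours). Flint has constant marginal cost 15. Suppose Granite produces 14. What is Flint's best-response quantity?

41

With the rival's output fixed at 14, Flint's profit is π_F = (207 - 2·14 - 2q_F)q_F - (15q_F) = (179 - 2q_F)q_F - (15q_F).
∂π_F/∂q_F = 164 - 4q_F = 0, so q_F = 41.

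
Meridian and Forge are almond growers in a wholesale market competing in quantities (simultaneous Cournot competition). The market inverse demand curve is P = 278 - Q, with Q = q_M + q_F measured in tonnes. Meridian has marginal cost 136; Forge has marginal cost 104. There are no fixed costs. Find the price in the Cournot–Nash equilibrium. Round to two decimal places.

172.67

Meridian's profit: π_M = (278 - Q)q_M - (136q_M). Setting ∂π_M/∂q_M = 0: 142 - 2q_M - (q_F) = 0.
Forge's profit: π_F = (278 - Q)q_F - (104q_F). Setting ∂π_F/∂q_F = 0: 174 - 2q_F - (q_M) = 0.
So q_M = (142 - q_F)/2 and q_F = (174 - q_M)/2.
Substituting one into the other gives q_M = 110/3 and q_F = 206/3.
Total output Q = 316/3, so price P = 278 - 316/3 = 518/3.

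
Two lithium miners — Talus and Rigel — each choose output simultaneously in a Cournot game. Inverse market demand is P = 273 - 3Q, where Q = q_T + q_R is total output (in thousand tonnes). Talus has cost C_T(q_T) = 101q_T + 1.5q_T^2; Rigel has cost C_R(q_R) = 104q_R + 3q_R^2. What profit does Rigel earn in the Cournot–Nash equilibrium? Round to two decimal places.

618.32

Talus's profit: π_T = (273 - 3Q)q_T - (101q_T + (3/2)q_T²). Setting ∂π_T/∂q_T = 0: 172 - 9q_T - 3(q_R) = 0.
Rigel's first-order condition: 169 - 12q_R - 3(q_T) = 0.
So q_T = (172 - 3q_R)/9 and q_R = (169 - 3q_T)/12.
Substituting one into the other gives q_T = 173/11 and q_R = 335/33.
Price P = 273 - 3·(854/33) = 195.3636.
Rigel's profit: 195.3636·(335/33) - 104·(335/33) - 3(335/33)² = 618.3196.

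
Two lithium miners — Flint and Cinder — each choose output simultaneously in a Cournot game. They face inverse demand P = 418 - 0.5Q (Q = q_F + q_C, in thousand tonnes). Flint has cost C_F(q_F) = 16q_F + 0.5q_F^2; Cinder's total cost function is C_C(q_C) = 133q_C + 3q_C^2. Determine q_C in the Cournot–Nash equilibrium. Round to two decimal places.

Flint's profit: π_F = (418 - 0.5Q)q_F - (16q_F + (1/2)q_F²). Setting ∂π_F/∂q_F = 0: 402 - 2q_F - (1/2)(q_C) = 0.
Cinder's profit: π_C = (418 - 0.5Q)q_C - (133q_C + 3q_C²). Setting ∂π_C/∂q_C = 0: 285 - 7q_C - (1/2)(q_F) = 0.
Rearranging gives the reaction functions q_F = (402 - (1/2)q_C)/2 and q_C = (285 - (1/2)q_F)/7.
Substituting one into the other gives q_F = 194.2909 and q_C = 1476/55.

26.84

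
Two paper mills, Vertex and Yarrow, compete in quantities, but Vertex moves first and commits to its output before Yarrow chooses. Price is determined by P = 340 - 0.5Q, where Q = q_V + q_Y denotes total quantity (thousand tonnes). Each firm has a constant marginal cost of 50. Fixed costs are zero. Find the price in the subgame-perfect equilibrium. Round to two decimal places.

122.50

The follower Yarrow best-responds to any q_V: π_Y = (340 - 0.5Q)q_Y - 50q_Y.
∂π_Y/∂q_Y = 290 - (1/2)q_V - q_Y = 0 gives the reaction function q_Y = (290 - (1/2)q_V).
Vertex substitutes q_Y(q_V) into its own profit: π_V = q_V(340 - (1/2)q_V - (290 - (1/2)q_V)/2) - 50q_V = (195 - (1/4)q_V)q_V - 50q_V.
The leader's first-order condition 145 - (1/2)q_V = 0 yields q_V = 290.
Then q_Y = (290 - (1/2)·290) = 145.
Total output Q = 435, so price P = 340 - (1/2)·435 = 245/2.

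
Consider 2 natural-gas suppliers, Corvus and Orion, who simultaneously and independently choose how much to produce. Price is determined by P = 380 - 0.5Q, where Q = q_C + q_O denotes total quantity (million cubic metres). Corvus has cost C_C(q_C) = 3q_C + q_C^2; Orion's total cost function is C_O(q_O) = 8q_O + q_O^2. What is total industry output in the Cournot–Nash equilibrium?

Corvus's profit: π_C = (380 - 0.5Q)q_C - (3q_C + q_C²). Setting ∂π_C/∂q_C = 0: 377 - 3q_C - (1/2)(q_O) = 0.
Orion's profit: π_O = (380 - 0.5Q)q_O - (8q_O + q_O²). Setting ∂π_O/∂q_O = 0: 372 - 3q_O - (1/2)(q_C) = 0.
Best responses: q_C = (377 - (1/2)q_O)/3, q_O = (372 - (1/2)q_C)/3.
Solving the pair: q_C = 108, q_O = 106.
Total output Q = 108 + 106 = 214.

214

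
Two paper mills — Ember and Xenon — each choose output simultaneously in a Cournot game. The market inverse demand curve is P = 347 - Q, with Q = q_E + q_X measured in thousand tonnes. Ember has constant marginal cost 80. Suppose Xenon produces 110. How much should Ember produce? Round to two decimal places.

78.50

With the rival's output fixed at 110, Ember's profit is π_E = (347 - 110 - q_E)q_E - (80q_E) = (237 - q_E)q_E - (80q_E).
∂π_E/∂q_E = 157 - 2q_E = 0, so q_E = 157/2.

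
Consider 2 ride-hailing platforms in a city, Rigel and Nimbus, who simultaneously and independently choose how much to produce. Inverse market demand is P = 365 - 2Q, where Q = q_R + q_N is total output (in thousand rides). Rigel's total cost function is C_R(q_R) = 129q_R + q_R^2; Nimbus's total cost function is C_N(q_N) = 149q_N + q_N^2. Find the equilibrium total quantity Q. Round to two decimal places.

56.50

Rigel's profit: π_R = (365 - 2Q)q_R - (129q_R + q_R²). Setting ∂π_R/∂q_R = 0: 236 - 6q_R - 2(q_N) = 0.
Nimbus's profit: π_N = (365 - 2Q)q_N - (149q_N + q_N²). Setting ∂π_N/∂q_N = 0: 216 - 6q_N - 2(q_R) = 0.
So q_R = (236 - 2q_N)/6 and q_N = (216 - 2q_R)/6.
Substituting one into the other gives q_R = 123/4 and q_N = 103/4.
Total output Q = 123/4 + 103/4 = 113/2.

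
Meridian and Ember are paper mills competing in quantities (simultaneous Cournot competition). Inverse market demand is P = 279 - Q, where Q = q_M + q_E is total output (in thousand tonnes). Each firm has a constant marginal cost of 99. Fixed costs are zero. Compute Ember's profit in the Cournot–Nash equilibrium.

Each firm earns π_i = (279 - Q)q_i - 99q_i.
First-order condition (treating rivals' output as given): 180 - 2q_i - q_j = 0.
By symmetry each firm produces the same amount; substituting q_j = q_i yields q_i = 180/3 = 60.
Price P = 279 - 120 = 159.
Ember's profit: (159 - 99)·60 = 3600.

3600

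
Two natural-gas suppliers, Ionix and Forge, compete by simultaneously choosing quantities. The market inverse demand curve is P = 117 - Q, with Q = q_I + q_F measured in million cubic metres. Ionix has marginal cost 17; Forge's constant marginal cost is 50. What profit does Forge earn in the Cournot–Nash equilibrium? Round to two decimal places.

128.44

Ionix's profit: π_I = (117 - Q)q_I - (17q_I). Setting ∂π_I/∂q_I = 0: 100 - 2q_I - (q_F) = 0.
Forge's profit: π_F = (117 - Q)q_F - (50q_F). Setting ∂π_F/∂q_F = 0: 67 - 2q_F - (q_I) = 0.
Rearranging gives the reaction functions q_I = (100 - q_F)/2 and q_F = (67 - q_I)/2.
Substituting one into the other gives q_I = 133/3 and q_F = 34/3.
Price P = 117 - 167/3 = 184/3.
Forge's profit: (184/3 - 50)·(34/3) = 1156/9.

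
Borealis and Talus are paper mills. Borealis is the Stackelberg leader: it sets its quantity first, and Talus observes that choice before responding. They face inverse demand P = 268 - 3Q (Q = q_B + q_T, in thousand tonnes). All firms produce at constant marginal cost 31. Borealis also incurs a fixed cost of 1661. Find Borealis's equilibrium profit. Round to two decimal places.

679.38

Solve by backward induction. Given q_B, the follower Talus maximises π_T = (268 - 3q_B - 3q_T)q_T - 31q_T.
Setting the follower's marginal profit to zero, 237 - 3q_B - 6q_T = 0, i.e. q_T = (237 - 3q_B)/6.
The leader anticipates this reaction. Substituting into P = 268 - 3Q gives P = 299/2 - (3/2)q_B, so π_B = (299/2 - (3/2)q_B)q_B - 31q_B.
Maximising: ∂π_B/∂q_B = 237/2 - 3q_B = 0, giving q_B = 79/2.
Then q_T = (237 - 3·(79/2))/6 = 79/4.
Price P = 268 - 3·(237/4) = 361/4.
Borealis's profit: (361/4 - 31)·(79/2) - 1661 = 679.3750.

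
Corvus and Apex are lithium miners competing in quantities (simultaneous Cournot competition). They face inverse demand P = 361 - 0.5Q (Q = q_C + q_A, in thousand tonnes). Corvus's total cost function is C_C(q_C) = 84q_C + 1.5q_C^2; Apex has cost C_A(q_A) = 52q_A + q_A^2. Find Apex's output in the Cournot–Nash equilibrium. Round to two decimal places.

93.40

Corvus's profit: π_C = (361 - 0.5Q)q_C - (84q_C + (3/2)q_C²). Setting ∂π_C/∂q_C = 0: 277 - 4q_C - (1/2)(q_A) = 0.
Apex's profit: π_A = (361 - 0.5Q)q_A - (52q_A + q_A²). Setting ∂π_A/∂q_A = 0: 309 - 3q_A - (1/2)(q_C) = 0.
Rearranging gives the reaction functions q_C = (277 - (1/2)q_A)/4 and q_A = (309 - (1/2)q_C)/3.
Substituting one into the other gives q_C = 57.5745 and q_A = 93.4043.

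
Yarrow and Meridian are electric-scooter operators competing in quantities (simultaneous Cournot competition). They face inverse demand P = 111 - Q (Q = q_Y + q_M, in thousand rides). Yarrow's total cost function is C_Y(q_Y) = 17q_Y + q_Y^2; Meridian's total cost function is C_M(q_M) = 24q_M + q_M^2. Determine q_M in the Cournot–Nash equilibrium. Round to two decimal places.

16.93

Yarrow's profit: π_Y = (111 - Q)q_Y - (17q_Y + q_Y²). Setting ∂π_Y/∂q_Y = 0: 94 - 4q_Y - (q_M) = 0.
Meridian's first-order condition: 87 - 4q_M - (q_Y) = 0.
Rearranging gives the reaction functions q_Y = (94 - q_M)/4 and q_M = (87 - q_Y)/4.
Solving the pair: q_Y = 289/15, q_M = 254/15.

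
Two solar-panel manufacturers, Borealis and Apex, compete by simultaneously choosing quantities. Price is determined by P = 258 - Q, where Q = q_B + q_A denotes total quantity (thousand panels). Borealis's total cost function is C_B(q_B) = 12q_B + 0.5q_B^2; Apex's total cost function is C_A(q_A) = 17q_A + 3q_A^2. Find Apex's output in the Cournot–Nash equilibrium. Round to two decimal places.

Borealis's profit: π_B = (258 - Q)q_B - (12q_B + (1/2)q_B²). Setting ∂π_B/∂q_B = 0: 246 - 3q_B - (q_A) = 0.
Apex's first-order condition: 241 - 8q_A - (q_B) = 0.
So q_B = (246 - q_A)/3 and q_A = (241 - q_B)/8.
Solving the pair: q_B = 1727/23, q_A = 477/23.

20.74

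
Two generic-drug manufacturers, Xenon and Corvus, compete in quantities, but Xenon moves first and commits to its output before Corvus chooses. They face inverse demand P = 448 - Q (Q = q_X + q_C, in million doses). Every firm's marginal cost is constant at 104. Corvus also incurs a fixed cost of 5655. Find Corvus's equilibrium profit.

1741

The follower Corvus best-responds to any q_X: π_C = (448 - Q)q_C - 104q_C.
Follower FOC: 344 - q_X - 2q_C = 0, so q_C(q_X) = (344 - q_X)/2.
Xenon substitutes q_C(q_X) into its own profit: π_X = q_X(448 - q_X - (344 - q_X)/2) - 104q_X = (276 - (1/2)q_X)q_X - 104q_X.
The leader's first-order condition 172 - q_X = 0 yields q_X = 172.
Then q_C = (344 - 172)/2 = 86.
Price P = 448 - 258 = 190.
Corvus's profit: (190 - 104)·86 - 5655 = 1741.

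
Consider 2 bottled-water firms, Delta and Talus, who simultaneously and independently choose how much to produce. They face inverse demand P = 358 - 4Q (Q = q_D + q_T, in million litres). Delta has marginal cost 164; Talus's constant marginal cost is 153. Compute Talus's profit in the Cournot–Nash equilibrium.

1296

Delta's profit: π_D = (358 - 4Q)q_D - (164q_D). Setting ∂π_D/∂q_D = 0: 194 - 8q_D - 4(q_T) = 0.
Talus's first-order condition: 205 - 8q_T - 4(q_D) = 0.
So q_D = (194 - 4q_T)/8 and q_T = (205 - 4q_D)/8.
Solving the pair: q_D = 61/4, q_T = 18.
Price P = 358 - 4·(133/4) = 225.
Talus's profit: (225 - 153)·18 = 1296.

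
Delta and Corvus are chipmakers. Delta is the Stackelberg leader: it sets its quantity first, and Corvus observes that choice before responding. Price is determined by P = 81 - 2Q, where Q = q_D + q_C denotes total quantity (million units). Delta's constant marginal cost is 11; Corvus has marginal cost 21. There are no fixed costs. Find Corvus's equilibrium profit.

50

Solve by backward induction. Given q_D, the follower Corvus maximises π_C = (81 - 2q_D - 2q_C)q_C - 21q_C.
Setting the follower's marginal profit to zero, 60 - 2q_D - 4q_C = 0, i.e. q_C = (60 - 2q_D)/4.
Delta substitutes q_C(q_D) into its own profit: π_D = q_D(81 - 2q_D - (60 - 2q_D)/2) - 11q_D = (51 - q_D)q_D - 11q_D.
Maximising: ∂π_D/∂q_D = 40 - 2q_D = 0, giving q_D = 20.
Then q_C = (60 - 2·20)/4 = 5.
Price P = 81 - 2·25 = 31.
Corvus's profit: (31 - 21)·5 = 50.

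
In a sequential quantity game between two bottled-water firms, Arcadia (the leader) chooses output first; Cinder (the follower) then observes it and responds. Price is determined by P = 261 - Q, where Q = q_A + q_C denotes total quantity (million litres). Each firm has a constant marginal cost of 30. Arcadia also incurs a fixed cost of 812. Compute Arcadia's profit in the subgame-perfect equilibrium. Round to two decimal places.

5858.13

The follower Cinder best-responds to any q_A: π_C = (261 - Q)q_C - 30q_C.
Follower FOC: 231 - q_A - 2q_C = 0, so q_C(q_A) = (231 - q_A)/2.
Arcadia substitutes q_C(q_A) into its own profit: π_A = q_A(261 - q_A - (231 - q_A)/2) - 30q_A = (291/2 - (1/2)q_A)q_A - 30q_A.
The leader's first-order condition 231/2 - q_A = 0 yields q_A = 231/2.
Then q_C = (231 - 231/2)/2 = 231/4.
Price P = 261 - 693/4 = 351/4.
Arcadia's profit: (351/4 - 30)·(231/2) - 812 = 5858.1250.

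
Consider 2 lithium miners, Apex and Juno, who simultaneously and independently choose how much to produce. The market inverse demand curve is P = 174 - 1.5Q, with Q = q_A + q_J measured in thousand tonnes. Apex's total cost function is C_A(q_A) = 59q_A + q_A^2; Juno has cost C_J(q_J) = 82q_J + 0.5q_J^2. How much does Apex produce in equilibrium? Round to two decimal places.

18.14

Apex's profit: π_A = (174 - 1.5Q)q_A - (59q_A + q_A²). Setting ∂π_A/∂q_A = 0: 115 - 5q_A - (3/2)(q_J) = 0.
Juno's first-order condition: 92 - 4q_J - (3/2)(q_A) = 0.
Best responses: q_A = (115 - (3/2)q_J)/5, q_J = (92 - (3/2)q_A)/4.
Substituting one into the other gives q_A = 1288/71 and q_J = 1150/71.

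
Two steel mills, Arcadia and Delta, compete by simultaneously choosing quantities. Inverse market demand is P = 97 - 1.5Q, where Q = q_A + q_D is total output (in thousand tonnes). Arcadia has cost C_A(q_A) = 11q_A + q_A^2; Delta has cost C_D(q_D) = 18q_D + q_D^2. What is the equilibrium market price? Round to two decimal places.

58.92

Arcadia's profit: π_A = (97 - 1.5Q)q_A - (11q_A + q_A²). Setting ∂π_A/∂q_A = 0: 86 - 5q_A - (3/2)(q_D) = 0.
Delta's first-order condition: 79 - 5q_D - (3/2)(q_A) = 0.
Best responses: q_A = (86 - (3/2)q_D)/5, q_D = (79 - (3/2)q_A)/5.
Substituting one into the other gives q_A = 178/13 and q_D = 152/13.
Total output Q = 330/13, so price P = 97 - (3/2)·(330/13) = 766/13.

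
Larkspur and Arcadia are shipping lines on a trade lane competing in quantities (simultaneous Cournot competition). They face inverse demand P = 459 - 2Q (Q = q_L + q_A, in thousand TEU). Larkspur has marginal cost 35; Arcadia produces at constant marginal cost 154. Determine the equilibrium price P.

Larkspur's profit: π_L = (459 - 2Q)q_L - (35q_L). Setting ∂π_L/∂q_L = 0: 424 - 4q_L - 2(q_A) = 0.
Arcadia's first-order condition: 305 - 4q_A - 2(q_L) = 0.
Best responses: q_L = (424 - 2q_A)/4, q_A = (305 - 2q_L)/4.
Substituting one into the other gives q_L = 181/2 and q_A = 31.
Total output Q = 243/2, so price P = 459 - 2·(243/2) = 216.

216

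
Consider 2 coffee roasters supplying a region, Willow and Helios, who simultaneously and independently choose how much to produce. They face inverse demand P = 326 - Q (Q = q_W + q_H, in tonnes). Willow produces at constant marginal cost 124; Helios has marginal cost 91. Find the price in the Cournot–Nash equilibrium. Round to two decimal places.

Willow's profit: π_W = (326 - Q)q_W - (124q_W). Setting ∂π_W/∂q_W = 0: 202 - 2q_W - (q_H) = 0.
Helios's profit: π_H = (326 - Q)q_H - (91q_H). Setting ∂π_H/∂q_H = 0: 235 - 2q_H - (q_W) = 0.
So q_W = (202 - q_H)/2 and q_H = (235 - q_W)/2.
Substituting one into the other gives q_W = 169/3 and q_H = 268/3.
Total output Q = 437/3, so price P = 326 - 437/3 = 541/3.

180.33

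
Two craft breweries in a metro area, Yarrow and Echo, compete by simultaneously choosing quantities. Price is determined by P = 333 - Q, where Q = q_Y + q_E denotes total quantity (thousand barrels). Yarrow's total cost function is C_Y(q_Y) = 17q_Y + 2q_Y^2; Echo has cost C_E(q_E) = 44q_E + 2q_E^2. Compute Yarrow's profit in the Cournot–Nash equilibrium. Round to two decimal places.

6324.36

Yarrow's profit: π_Y = (333 - Q)q_Y - (17q_Y + 2q_Y²). Setting ∂π_Y/∂q_Y = 0: 316 - 6q_Y - (q_E) = 0.
Echo's first-order condition: 289 - 6q_E - (q_Y) = 0.
So q_Y = (316 - q_E)/6 and q_E = (289 - q_Y)/6.
Substituting one into the other gives q_Y = 1607/35 and q_E = 1418/35.
Price P = 333 - 605/7 = 1726/7.
Yarrow's profit: (1726/7)·(1607/35) - 17·(1607/35) - 2(1607/35)² = 6324.3649.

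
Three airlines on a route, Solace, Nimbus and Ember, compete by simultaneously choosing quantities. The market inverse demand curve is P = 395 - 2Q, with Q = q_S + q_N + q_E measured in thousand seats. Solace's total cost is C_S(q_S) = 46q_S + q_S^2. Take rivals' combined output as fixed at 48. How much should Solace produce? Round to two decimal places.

42.17

With rivals' combined output fixed at 48, Solace's profit is π_S = (395 - 2·48 - 2q_S)q_S - (46q_S + q_S²) = (299 - 2q_S)q_S - (46q_S + q_S²).
∂π_S/∂q_S = 253 - 6q_S = 0, so q_S = 253/6.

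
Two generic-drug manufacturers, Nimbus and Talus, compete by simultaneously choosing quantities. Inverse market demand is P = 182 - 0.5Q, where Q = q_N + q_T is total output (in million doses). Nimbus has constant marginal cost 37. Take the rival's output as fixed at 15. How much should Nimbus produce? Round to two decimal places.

With the rival's output fixed at 15, Nimbus's profit is π_N = (182 - (1/2)·15 - (1/2)q_N)q_N - (37q_N) = (349/2 - (1/2)q_N)q_N - (37q_N).
∂π_N/∂q_N = 275/2 - q_N = 0, so q_N = 275/2.

137.50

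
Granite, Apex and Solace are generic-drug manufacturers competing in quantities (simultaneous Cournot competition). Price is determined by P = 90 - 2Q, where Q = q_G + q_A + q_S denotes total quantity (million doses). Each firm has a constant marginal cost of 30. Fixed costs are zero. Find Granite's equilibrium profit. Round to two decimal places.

Each firm earns π_i = (90 - 2Q)q_i - 30q_i.
First-order condition (treating rivals' output as given): 60 - 4q_i - 2·Σ_{j≠i} q_j = 0.
By symmetry each firm produces the same amount; substituting Σ_{j≠i} q_j = 2q_i yields q_i = 60/8 = 15/2.
Price P = 90 - 2·(45/2) = 45.
Granite's profit: (45 - 30)·(15/2) = 225/2.

112.50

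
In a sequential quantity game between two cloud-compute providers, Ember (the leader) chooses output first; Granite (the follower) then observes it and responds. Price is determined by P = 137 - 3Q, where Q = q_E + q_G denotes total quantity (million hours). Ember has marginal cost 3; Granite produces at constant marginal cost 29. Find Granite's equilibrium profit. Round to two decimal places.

65.33

Solve by backward induction. Given q_E, the follower Granite maximises π_G = (137 - 3q_E - 3q_G)q_G - 29q_G.
∂π_G/∂q_G = 108 - 3q_E - 6q_G = 0 gives the reaction function q_G = (108 - 3q_E)/6.
The leader anticipates this reaction. Substituting into P = 137 - 3Q gives P = 83 - (3/2)q_E, so π_E = (83 - (3/2)q_E)q_E - 3q_E.
Maximising: ∂π_E/∂q_E = 80 - 3q_E = 0, giving q_E = 80/3.
Then q_G = (108 - 3·(80/3))/6 = 14/3.
Price P = 137 - 3·(94/3) = 43.
Granite's profit: (43 - 29)·(14/3) = 196/3.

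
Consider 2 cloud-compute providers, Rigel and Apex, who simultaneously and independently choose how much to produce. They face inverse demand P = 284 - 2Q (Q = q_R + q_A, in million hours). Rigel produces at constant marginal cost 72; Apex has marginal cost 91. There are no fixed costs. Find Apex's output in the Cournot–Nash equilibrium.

29

Rigel's profit: π_R = (284 - 2Q)q_R - (72q_R). Setting ∂π_R/∂q_R = 0: 212 - 4q_R - 2(q_A) = 0.
Apex's profit: π_A = (284 - 2Q)q_A - (91q_A). Setting ∂π_A/∂q_A = 0: 193 - 4q_A - 2(q_R) = 0.
So q_R = (212 - 2q_A)/4 and q_A = (193 - 2q_R)/4.
Solving the pair: q_R = 77/2, q_A = 29.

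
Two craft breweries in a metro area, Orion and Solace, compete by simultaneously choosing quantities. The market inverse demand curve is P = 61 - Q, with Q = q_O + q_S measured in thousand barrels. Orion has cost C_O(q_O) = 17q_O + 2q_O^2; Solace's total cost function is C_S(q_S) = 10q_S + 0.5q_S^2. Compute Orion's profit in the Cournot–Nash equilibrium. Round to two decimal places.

68.11

Orion's profit: π_O = (61 - Q)q_O - (17q_O + 2q_O²). Setting ∂π_O/∂q_O = 0: 44 - 6q_O - (q_S) = 0.
Solace's first-order condition: 51 - 3q_S - (q_O) = 0.
So q_O = (44 - q_S)/6 and q_S = (51 - q_O)/3.
Solving the pair: q_O = 81/17, q_S = 262/17.
Price P = 61 - 343/17 = 694/17.
Orion's profit: (694/17)·(81/17) - 17·(81/17) - 2(81/17)² = 68.1073.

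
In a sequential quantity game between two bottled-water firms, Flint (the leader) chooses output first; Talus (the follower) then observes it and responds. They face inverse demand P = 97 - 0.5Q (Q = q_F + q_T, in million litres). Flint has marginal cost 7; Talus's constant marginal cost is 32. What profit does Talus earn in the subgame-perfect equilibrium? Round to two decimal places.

28.13

The follower Talus best-responds to any q_F: π_T = (97 - 0.5Q)q_T - 32q_T.
∂π_T/∂q_T = 65 - (1/2)q_F - q_T = 0 gives the reaction function q_T = (65 - (1/2)q_F).
Flint substitutes q_T(q_F) into its own profit: π_F = q_F(97 - (1/2)q_F - (65 - (1/2)q_F)/2) - 7q_F = (129/2 - (1/4)q_F)q_F - 7q_F.
The leader's first-order condition 115/2 - (1/2)q_F = 0 yields q_F = 115.
Then q_T = (65 - (1/2)·115) = 15/2.
Price P = 97 - (1/2)·(245/2) = 143/4.
Talus's profit: (143/4 - 32)·(15/2) = 225/8.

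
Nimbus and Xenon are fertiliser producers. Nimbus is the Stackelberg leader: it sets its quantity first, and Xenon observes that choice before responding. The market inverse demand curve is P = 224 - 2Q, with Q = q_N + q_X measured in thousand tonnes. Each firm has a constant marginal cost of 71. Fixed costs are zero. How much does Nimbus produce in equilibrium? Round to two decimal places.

38.25

Solve by backward induction. Given q_N, the follower Xenon maximises π_X = (224 - 2q_N - 2q_X)q_X - 71q_X.
∂π_X/∂q_X = 153 - 2q_N - 4q_X = 0 gives the reaction function q_X = (153 - 2q_N)/4.
The leader anticipates this reaction. Substituting into P = 224 - 2Q gives P = 295/2 - q_N, so π_N = (295/2 - q_N)q_N - 71q_N.
Maximising: ∂π_N/∂q_N = 153/2 - 2q_N = 0, giving q_N = 153/4.
Then q_X = (153 - 2·(153/4))/4 = 153/8.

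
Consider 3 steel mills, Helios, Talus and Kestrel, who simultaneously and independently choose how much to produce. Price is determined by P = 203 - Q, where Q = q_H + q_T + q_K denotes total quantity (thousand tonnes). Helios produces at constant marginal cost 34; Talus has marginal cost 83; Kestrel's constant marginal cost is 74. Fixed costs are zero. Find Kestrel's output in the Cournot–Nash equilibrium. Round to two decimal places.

Helios's profit: π_H = (203 - Q)q_H - (34q_H). Setting ∂π_H/∂q_H = 0: 169 - 2q_H - (q_T + q_K) = 0.
Talus's profit: π_T = (203 - Q)q_T - (83q_T). Setting ∂π_T/∂q_T = 0: 120 - 2q_T - (q_H + q_K) = 0.
Kestrel's first-order condition: 129 - 2q_K - (q_H + q_T) = 0.
Adding the 3 conditions: 418 − 2Q − 2Q = 0, i.e. Q = 209/2.
Back-substituting: q_H = (169 − 209/2) = 129/2, q_T = (120 − 209/2) = 31/2, q_K = (129 − 209/2) = 49/2.

24.50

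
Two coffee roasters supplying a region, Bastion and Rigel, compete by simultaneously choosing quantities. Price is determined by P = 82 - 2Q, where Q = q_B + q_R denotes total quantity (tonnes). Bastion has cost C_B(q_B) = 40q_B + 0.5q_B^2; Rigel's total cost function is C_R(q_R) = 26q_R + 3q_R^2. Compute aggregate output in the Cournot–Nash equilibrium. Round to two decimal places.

10.96

Bastion's profit: π_B = (82 - 2Q)q_B - (40q_B + (1/2)q_B²). Setting ∂π_B/∂q_B = 0: 42 - 5q_B - 2(q_R) = 0.
Rigel's profit: π_R = (82 - 2Q)q_R - (26q_R + 3q_R²). Setting ∂π_R/∂q_R = 0: 56 - 10q_R - 2(q_B) = 0.
So q_B = (42 - 2q_R)/5 and q_R = (56 - 2q_B)/10.
Substituting one into the other gives q_B = 154/23 and q_R = 98/23.
Total output Q = 154/23 + 98/23 = 252/23.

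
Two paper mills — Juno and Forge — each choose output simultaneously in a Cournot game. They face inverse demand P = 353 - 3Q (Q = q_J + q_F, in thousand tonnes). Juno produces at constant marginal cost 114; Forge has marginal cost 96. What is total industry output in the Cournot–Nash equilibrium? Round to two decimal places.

Juno's profit: π_J = (353 - 3Q)q_J - (114q_J). Setting ∂π_J/∂q_J = 0: 239 - 6q_J - 3(q_F) = 0.
Forge's profit: π_F = (353 - 3Q)q_F - (96q_F). Setting ∂π_F/∂q_F = 0: 257 - 6q_F - 3(q_J) = 0.
Best responses: q_J = (239 - 3q_F)/6, q_F = (257 - 3q_J)/6.
Substituting one into the other gives q_J = 221/9 and q_F = 275/9.
Total output Q = 221/9 + 275/9 = 496/9.

55.11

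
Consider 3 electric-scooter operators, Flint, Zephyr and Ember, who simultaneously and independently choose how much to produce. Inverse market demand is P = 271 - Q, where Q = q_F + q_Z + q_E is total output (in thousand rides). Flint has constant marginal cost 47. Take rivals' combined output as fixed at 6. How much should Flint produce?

109

With rivals' combined output fixed at 6, Flint's profit is π_F = (271 - 6 - q_F)q_F - (47q_F) = (265 - q_F)q_F - (47q_F).
∂π_F/∂q_F = 218 - 2q_F = 0, so q_F = 109.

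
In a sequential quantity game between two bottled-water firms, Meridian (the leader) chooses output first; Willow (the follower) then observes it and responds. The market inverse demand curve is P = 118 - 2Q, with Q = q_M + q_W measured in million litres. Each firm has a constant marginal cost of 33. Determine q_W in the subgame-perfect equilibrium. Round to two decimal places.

10.63

Solve by backward induction. Given q_M, the follower Willow maximises π_W = (118 - 2q_M - 2q_W)q_W - 33q_W.
Follower FOC: 85 - 2q_M - 4q_W = 0, so q_W(q_M) = (85 - 2q_M)/4.
The leader anticipates this reaction. Substituting into P = 118 - 2Q gives P = 151/2 - q_M, so π_M = (151/2 - q_M)q_M - 33q_M.
Maximising: ∂π_M/∂q_M = 85/2 - 2q_M = 0, giving q_M = 85/4.
Then q_W = (85 - 2·(85/4))/4 = 85/8.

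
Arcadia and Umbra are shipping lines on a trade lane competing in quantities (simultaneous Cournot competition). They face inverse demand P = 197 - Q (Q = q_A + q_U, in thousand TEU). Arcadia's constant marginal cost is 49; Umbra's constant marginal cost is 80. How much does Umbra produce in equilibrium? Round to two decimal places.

Arcadia's profit: π_A = (197 - Q)q_A - (49q_A). Setting ∂π_A/∂q_A = 0: 148 - 2q_A - (q_U) = 0.
Umbra's profit: π_U = (197 - Q)q_U - (80q_U). Setting ∂π_U/∂q_U = 0: 117 - 2q_U - (q_A) = 0.
Best responses: q_A = (148 - q_U)/2, q_U = (117 - q_A)/2.
Substituting one into the other gives q_A = 179/3 and q_U = 86/3.

28.67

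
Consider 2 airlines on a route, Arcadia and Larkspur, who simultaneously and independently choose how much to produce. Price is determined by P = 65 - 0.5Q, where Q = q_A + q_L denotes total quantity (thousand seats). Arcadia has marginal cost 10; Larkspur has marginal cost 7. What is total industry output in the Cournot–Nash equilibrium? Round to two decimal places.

Arcadia's profit: π_A = (65 - 0.5Q)q_A - (10q_A). Setting ∂π_A/∂q_A = 0: 55 - q_A - (1/2)(q_L) = 0.
Larkspur's profit: π_L = (65 - 0.5Q)q_L - (7q_L). Setting ∂π_L/∂q_L = 0: 58 - q_L - (1/2)(q_A) = 0.
Best responses: q_A = (55 - (1/2)q_L), q_L = (58 - (1/2)q_A).
Solving the pair: q_A = 104/3, q_L = 122/3.
Total output Q = 104/3 + 122/3 = 226/3.

75.33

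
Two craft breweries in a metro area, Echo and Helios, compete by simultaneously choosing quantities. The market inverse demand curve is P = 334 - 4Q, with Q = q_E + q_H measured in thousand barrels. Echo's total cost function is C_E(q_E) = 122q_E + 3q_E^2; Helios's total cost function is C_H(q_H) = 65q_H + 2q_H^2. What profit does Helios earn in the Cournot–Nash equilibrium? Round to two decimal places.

Echo's profit: π_E = (334 - 4Q)q_E - (122q_E + 3q_E²). Setting ∂π_E/∂q_E = 0: 212 - 14q_E - 4(q_H) = 0.
Helios's first-order condition: 269 - 12q_H - 4(q_E) = 0.
Rearranging gives the reaction functions q_E = (212 - 4q_H)/14 and q_H = (269 - 4q_E)/12.
Solving the pair: q_E = 367/38, q_H = 1459/76.
Price P = 334 - 4·28.8553 = 218.5789.
Helios's profit: 218.5789·(1459/76) - 65·(1459/76) - 2(1459/76)² = 2211.2337.

2211.23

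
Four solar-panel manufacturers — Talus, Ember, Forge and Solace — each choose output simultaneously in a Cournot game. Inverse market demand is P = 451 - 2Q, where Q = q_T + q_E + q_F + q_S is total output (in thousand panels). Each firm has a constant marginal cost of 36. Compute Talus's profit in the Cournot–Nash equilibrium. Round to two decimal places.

3444.50

Each firm earns π_i = (451 - 2Q)q_i - 36q_i.
First-order condition (treating rivals' output as given): 415 - 4q_i - 2·Σ_{j≠i} q_j = 0.
With identical firms every q_j equals q_i, so Σ_{j≠i} q_j = 3q_i and 415 = 10q_i, giving q_i = 83/2.
Price P = 451 - 2·166 = 119.
Talus's profit: (119 - 36)·(83/2) = 3444.5000.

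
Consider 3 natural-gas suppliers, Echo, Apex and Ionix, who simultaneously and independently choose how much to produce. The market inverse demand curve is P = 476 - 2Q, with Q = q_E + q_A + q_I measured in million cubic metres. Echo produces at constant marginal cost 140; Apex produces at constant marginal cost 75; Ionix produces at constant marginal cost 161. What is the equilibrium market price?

213

Echo's profit: π_E = (476 - 2Q)q_E - (140q_E). Setting ∂π_E/∂q_E = 0: 336 - 4q_E - 2(q_A + q_I) = 0.
Apex's first-order condition: 401 - 4q_A - 2(q_E + q_I) = 0.
Ionix's profit: π_I = (476 - 2Q)q_I - (161q_I). Setting ∂π_I/∂q_I = 0: 315 - 4q_I - 2(q_E + q_A) = 0.
Adding the 3 conditions: 1052 − 4Q − 4Q = 0, i.e. Q = 263/2.
Back-substituting: q_E = (336 − 263)/2 = 73/2, q_A = (401 − 263)/2 = 69, q_I = (315 − 263)/2 = 26.
Total output Q = 263/2, so price P = 476 - 2·(263/2) = 213.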